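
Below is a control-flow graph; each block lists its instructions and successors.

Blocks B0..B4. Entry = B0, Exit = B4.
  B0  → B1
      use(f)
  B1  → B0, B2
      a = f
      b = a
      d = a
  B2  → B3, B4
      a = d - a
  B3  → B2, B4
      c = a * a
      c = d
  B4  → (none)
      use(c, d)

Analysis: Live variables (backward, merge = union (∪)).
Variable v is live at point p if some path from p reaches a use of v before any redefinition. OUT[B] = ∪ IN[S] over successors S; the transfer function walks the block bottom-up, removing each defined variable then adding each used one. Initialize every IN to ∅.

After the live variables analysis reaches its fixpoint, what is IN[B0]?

Answer: {c, f}

Derivation:
Fixpoint table:
  B0:  IN={c, f}  OUT={c, f}
  B1:  IN={c, f}  OUT={a, c, d, f}
  B2:  IN={a, c, d}  OUT={a, c, d}
  B3:  IN={a, d}  OUT={a, c, d}
  B4:  IN={c, d}  OUT={}

Merge at B0: OUT[B0] = IN[B1] = {c, f}
Applying B0's transfer function to that OUT value gives IN[B0] (row B0 above).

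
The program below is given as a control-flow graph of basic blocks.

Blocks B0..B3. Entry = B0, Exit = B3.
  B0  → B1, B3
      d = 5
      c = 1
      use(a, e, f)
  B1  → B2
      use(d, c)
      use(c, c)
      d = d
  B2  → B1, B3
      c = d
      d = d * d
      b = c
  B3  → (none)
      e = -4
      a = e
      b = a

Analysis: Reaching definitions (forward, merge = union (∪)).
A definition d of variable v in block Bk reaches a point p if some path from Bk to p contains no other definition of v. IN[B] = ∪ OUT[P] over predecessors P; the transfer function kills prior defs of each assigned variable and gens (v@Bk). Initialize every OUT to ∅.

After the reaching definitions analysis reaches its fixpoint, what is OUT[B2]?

Answer: {b@B2, c@B2, d@B2}

Working:
Per-block solution:
  B0:  IN={}  OUT={c@B0, d@B0}
  B1:  IN={b@B2, c@B0, c@B2, d@B0, d@B2}  OUT={b@B2, c@B0, c@B2, d@B1}
  B2:  IN={b@B2, c@B0, c@B2, d@B1}  OUT={b@B2, c@B2, d@B2}
  B3:  IN={b@B2, c@B0, c@B2, d@B0, d@B2}  OUT={a@B3, b@B3, c@B0, c@B2, d@B0, d@B2, e@B3}

Merge at B2: IN[B2] = OUT[B1] = {b@B2, c@B0, c@B2, d@B1}
Applying B2's transfer function to that IN value gives OUT[B2] (row B2 above).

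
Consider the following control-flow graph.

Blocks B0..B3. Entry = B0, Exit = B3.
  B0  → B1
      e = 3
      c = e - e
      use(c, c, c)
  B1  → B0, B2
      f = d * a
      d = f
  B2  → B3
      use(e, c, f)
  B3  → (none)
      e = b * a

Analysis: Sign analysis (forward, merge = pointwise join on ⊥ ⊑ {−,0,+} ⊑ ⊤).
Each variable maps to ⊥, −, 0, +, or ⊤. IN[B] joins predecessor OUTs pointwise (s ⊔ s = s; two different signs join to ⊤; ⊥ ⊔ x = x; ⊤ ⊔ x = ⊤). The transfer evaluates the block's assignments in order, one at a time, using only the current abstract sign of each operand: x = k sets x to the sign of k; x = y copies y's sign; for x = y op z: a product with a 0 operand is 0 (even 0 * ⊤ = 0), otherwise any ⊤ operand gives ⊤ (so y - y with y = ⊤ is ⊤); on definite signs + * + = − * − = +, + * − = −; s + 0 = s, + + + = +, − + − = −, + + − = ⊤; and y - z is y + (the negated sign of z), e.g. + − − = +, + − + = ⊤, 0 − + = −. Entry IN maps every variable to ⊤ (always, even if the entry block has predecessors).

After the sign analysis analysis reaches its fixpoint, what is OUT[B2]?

Converged values:
  B0:  IN=(all ⊤)  OUT={e:+; rest ⊤}
  B1:  IN={e:+; rest ⊤}  OUT={e:+; rest ⊤}
  B2:  IN={e:+; rest ⊤}  OUT={e:+; rest ⊤}
  B3:  IN={e:+; rest ⊤}  OUT=(all ⊤)

Merge at B2: IN[B2] = OUT[B1] = {a: ⊤, b: ⊤, c: ⊤, d: ⊤, e: +, f: ⊤}
Applying B2's transfer function to that IN value gives OUT[B2] (row B2 above).

Answer: {a: ⊤, b: ⊤, c: ⊤, d: ⊤, e: +, f: ⊤}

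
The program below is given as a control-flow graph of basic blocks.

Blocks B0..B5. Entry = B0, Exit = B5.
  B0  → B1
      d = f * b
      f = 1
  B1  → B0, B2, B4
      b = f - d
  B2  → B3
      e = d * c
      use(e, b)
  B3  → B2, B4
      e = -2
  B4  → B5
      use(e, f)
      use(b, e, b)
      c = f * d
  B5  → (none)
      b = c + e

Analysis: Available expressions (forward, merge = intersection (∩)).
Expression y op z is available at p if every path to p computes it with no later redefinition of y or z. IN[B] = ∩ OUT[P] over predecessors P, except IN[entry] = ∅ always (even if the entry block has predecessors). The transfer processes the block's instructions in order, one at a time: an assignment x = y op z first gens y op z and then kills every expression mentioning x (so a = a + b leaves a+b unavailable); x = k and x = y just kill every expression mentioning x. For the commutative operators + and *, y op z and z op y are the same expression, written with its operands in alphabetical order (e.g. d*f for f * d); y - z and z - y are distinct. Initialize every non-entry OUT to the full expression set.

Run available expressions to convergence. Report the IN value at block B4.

Per-block solution:
  B0: | IN={} | OUT={}
  B1: | IN={} | OUT={f-d}
  B2: | IN={f-d} | OUT={c*d, f-d}
  B3: | IN={c*d, f-d} | OUT={c*d, f-d}
  B4: | IN={f-d} | OUT={d*f, f-d}
  B5: | IN={d*f, f-d} | OUT={c+e, d*f, f-d}

Merge at B4: IN[B4] = OUT[B1] ∩ OUT[B3] = {f-d}

Answer: {f-d}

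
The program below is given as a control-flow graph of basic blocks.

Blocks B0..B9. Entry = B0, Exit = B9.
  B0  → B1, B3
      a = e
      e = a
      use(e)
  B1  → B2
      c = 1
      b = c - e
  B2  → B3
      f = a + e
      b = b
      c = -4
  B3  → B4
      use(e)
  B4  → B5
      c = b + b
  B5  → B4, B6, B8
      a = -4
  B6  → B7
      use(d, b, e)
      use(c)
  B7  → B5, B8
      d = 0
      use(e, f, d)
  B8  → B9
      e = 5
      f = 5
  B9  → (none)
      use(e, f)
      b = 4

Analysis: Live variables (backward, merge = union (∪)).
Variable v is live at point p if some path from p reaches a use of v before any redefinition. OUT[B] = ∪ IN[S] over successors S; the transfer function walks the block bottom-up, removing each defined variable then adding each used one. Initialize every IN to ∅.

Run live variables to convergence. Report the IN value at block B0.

Converged values:
  B0:  IN={b, d, e, f}  OUT={a, b, d, e, f}
  B1:  IN={a, d, e}  OUT={a, b, d, e}
  B2:  IN={a, b, d, e}  OUT={b, d, e, f}
  B3:  IN={b, d, e, f}  OUT={b, d, e, f}
  B4:  IN={b, d, e, f}  OUT={b, c, d, e, f}
  B5:  IN={b, c, d, e, f}  OUT={b, c, d, e, f}
  B6:  IN={b, c, d, e, f}  OUT={b, c, e, f}
  B7:  IN={b, c, e, f}  OUT={b, c, d, e, f}
  B8:  IN={}  OUT={e, f}
  B9:  IN={e, f}  OUT={}

Merge at B0: OUT[B0] = IN[B1] ⊔ IN[B3] = {a, b, d, e, f}
Applying B0's transfer function to that OUT value gives IN[B0] (row B0 above).

Answer: {b, d, e, f}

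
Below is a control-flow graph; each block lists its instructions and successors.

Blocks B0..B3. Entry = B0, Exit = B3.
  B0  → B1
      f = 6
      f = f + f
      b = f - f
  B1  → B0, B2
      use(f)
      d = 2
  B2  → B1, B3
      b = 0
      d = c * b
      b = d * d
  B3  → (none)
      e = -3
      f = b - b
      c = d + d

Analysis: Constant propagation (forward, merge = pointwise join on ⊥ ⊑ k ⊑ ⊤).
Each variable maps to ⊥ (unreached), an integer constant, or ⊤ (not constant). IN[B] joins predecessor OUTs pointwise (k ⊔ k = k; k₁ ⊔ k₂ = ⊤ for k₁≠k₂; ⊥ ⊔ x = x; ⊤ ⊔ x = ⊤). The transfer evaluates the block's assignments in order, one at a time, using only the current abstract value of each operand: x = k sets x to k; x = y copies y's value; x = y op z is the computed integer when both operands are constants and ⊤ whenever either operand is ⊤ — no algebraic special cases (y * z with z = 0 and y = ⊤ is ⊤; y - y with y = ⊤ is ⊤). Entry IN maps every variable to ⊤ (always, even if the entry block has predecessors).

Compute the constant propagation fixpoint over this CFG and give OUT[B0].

Fixpoint table:
  B0:  IN=(all ⊤)  OUT={b:0, f:12; rest ⊤}
  B1:  IN={f:12; rest ⊤}  OUT={d:2, f:12; rest ⊤}
  B2:  IN={d:2, f:12; rest ⊤}  OUT={f:12; rest ⊤}
  B3:  IN={f:12; rest ⊤}  OUT={e:-3; rest ⊤}

Merge at B0 (entry node, so the boundary value (all ⊤) is joined with the incoming edge(s)): IN[B0] = (all ⊤) ⊔ OUT[B1] = {a: ⊤, b: ⊤, c: ⊤, d: ⊤, e: ⊤, f: ⊤}
Applying B0's transfer function to that IN value gives OUT[B0] (row B0 above).

Answer: {a: ⊤, b: 0, c: ⊤, d: ⊤, e: ⊤, f: 12}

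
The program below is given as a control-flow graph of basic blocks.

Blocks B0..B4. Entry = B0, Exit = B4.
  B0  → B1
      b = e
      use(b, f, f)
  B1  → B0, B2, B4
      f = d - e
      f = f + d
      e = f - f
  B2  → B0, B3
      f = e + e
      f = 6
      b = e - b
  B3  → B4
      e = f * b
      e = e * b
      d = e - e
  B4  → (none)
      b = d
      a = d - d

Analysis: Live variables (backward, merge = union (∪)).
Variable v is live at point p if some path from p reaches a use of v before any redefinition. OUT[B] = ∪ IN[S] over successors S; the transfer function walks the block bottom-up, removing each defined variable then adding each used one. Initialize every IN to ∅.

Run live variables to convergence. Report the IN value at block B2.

Per-block solution:
  B0: | IN={d, e, f} | OUT={b, d, e}
  B1: | IN={b, d, e} | OUT={b, d, e, f}
  B2: | IN={b, d, e} | OUT={b, d, e, f}
  B3: | IN={b, f} | OUT={d}
  B4: | IN={d} | OUT={}

Merge at B2: OUT[B2] = IN[B0] ⊔ IN[B3] = {b, d, e, f}
Applying B2's transfer function to that OUT value gives IN[B2] (row B2 above).

Answer: {b, d, e}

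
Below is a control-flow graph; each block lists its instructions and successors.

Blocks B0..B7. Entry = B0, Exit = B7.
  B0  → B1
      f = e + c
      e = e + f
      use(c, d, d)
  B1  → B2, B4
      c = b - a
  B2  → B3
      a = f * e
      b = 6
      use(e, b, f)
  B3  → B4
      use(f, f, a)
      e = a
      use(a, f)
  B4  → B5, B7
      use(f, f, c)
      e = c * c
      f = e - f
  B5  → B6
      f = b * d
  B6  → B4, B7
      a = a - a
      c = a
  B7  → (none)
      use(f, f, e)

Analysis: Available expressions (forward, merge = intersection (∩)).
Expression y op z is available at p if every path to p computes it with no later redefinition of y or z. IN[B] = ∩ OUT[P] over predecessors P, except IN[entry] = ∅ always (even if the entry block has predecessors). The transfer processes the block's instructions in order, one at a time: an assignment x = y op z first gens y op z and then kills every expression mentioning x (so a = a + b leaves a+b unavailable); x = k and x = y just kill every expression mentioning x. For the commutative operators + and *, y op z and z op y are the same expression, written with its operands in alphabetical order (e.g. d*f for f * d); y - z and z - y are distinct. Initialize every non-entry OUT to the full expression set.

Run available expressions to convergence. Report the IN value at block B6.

Fixpoint table:
  B0:  IN={}  OUT={}
  B1:  IN={}  OUT={b-a}
  B2:  IN={b-a}  OUT={e*f}
  B3:  IN={e*f}  OUT={}
  B4:  IN={}  OUT={c*c}
  B5:  IN={c*c}  OUT={b*d, c*c}
  B6:  IN={b*d, c*c}  OUT={b*d}
  B7:  IN={}  OUT={}

Merge at B6: IN[B6] = OUT[B5] = {b*d, c*c}

Answer: {b*d, c*c}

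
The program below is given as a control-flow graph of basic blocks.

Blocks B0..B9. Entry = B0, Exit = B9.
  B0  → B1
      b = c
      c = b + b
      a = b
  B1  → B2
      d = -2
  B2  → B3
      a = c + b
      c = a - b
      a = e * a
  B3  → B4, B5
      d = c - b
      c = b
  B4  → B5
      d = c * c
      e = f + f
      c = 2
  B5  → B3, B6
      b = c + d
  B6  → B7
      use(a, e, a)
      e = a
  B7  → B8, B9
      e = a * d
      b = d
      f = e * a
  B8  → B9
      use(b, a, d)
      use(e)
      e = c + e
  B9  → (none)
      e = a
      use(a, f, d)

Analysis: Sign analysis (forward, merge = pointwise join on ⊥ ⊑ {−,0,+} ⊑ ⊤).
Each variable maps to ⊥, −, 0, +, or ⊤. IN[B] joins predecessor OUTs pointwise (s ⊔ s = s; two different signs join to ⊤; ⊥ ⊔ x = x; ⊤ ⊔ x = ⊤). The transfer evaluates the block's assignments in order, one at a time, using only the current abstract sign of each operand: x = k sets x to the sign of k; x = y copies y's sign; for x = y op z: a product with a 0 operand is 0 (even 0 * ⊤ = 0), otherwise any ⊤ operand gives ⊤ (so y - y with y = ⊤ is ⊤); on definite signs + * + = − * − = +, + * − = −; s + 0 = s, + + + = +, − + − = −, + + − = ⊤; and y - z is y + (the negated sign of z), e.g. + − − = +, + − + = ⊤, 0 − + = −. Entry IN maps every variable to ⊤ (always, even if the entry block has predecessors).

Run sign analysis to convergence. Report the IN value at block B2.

Fixpoint table:
  B0:  IN=(all ⊤)  OUT=(all ⊤)
  B1:  IN=(all ⊤)  OUT={d:-; rest ⊤}
  B2:  IN={d:-; rest ⊤}  OUT={d:-; rest ⊤}
  B3:  IN=(all ⊤)  OUT=(all ⊤)
  B4:  IN=(all ⊤)  OUT={c:+; rest ⊤}
  B5:  IN=(all ⊤)  OUT=(all ⊤)
  B6:  IN=(all ⊤)  OUT=(all ⊤)
  B7:  IN=(all ⊤)  OUT=(all ⊤)
  B8:  IN=(all ⊤)  OUT=(all ⊤)
  B9:  IN=(all ⊤)  OUT=(all ⊤)

Merge at B2: IN[B2] = OUT[B1] = {a: ⊤, b: ⊤, c: ⊤, d: -, e: ⊤, f: ⊤}

Answer: {a: ⊤, b: ⊤, c: ⊤, d: -, e: ⊤, f: ⊤}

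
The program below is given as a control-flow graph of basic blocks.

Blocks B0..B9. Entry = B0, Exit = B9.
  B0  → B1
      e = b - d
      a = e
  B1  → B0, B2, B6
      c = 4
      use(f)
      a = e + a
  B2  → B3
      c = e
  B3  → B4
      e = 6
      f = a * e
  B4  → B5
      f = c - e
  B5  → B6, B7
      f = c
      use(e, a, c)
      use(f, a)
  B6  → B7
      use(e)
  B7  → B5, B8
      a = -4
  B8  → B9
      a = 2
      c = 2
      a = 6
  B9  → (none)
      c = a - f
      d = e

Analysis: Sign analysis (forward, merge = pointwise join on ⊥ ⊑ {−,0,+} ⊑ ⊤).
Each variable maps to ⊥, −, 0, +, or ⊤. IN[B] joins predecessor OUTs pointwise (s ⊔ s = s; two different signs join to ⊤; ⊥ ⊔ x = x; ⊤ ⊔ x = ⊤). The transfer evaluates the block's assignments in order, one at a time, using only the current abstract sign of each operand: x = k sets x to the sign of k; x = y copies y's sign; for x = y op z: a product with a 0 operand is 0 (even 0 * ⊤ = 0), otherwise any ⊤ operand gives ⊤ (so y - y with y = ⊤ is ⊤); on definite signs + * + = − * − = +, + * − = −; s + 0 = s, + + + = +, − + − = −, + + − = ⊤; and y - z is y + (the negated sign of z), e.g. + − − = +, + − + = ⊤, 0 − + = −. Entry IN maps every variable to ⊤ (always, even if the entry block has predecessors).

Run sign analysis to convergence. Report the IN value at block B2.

Answer: {a: ⊤, b: ⊤, c: +, d: ⊤, e: ⊤, f: ⊤}

Trace:
Converged values:
  B0:   IN=(all ⊤)   OUT=(all ⊤)
  B1:   IN=(all ⊤)   OUT={c:+; rest ⊤}
  B2:   IN={c:+; rest ⊤}   OUT=(all ⊤)
  B3:   IN=(all ⊤)   OUT={e:+; rest ⊤}
  B4:   IN={e:+; rest ⊤}   OUT={e:+; rest ⊤}
  B5:   IN=(all ⊤)   OUT=(all ⊤)
  B6:   IN=(all ⊤)   OUT=(all ⊤)
  B7:   IN=(all ⊤)   OUT={a:-; rest ⊤}
  B8:   IN={a:-; rest ⊤}   OUT={a:+, c:+; rest ⊤}
  B9:   IN={a:+, c:+; rest ⊤}   OUT={a:+; rest ⊤}

Merge at B2: IN[B2] = OUT[B1] = {a: ⊤, b: ⊤, c: +, d: ⊤, e: ⊤, f: ⊤}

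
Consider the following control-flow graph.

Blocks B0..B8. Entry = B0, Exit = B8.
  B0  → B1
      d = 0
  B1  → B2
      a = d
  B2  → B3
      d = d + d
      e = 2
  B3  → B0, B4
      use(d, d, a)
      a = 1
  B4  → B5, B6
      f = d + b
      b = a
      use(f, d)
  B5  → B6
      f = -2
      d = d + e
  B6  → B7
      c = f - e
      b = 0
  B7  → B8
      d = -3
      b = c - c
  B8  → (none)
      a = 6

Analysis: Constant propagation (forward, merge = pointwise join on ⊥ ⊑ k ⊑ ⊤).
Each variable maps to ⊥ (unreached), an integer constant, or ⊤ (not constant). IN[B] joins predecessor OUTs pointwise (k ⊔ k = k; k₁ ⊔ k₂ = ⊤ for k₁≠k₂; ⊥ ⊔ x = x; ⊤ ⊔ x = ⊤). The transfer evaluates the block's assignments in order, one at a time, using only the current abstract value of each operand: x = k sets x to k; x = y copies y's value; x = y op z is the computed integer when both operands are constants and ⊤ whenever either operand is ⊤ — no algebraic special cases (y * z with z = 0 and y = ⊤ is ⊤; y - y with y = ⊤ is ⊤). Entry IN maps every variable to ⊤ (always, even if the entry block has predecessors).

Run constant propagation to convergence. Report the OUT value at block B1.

Converged values:
  B0:  IN=(all ⊤)  OUT={d:0; rest ⊤}
  B1:  IN={d:0; rest ⊤}  OUT={a:0, d:0; rest ⊤}
  B2:  IN={a:0, d:0; rest ⊤}  OUT={a:0, d:0, e:2; rest ⊤}
  B3:  IN={a:0, d:0, e:2; rest ⊤}  OUT={a:1, d:0, e:2; rest ⊤}
  B4:  IN={a:1, d:0, e:2; rest ⊤}  OUT={a:1, b:1, d:0, e:2; rest ⊤}
  B5:  IN={a:1, b:1, d:0, e:2; rest ⊤}  OUT={a:1, b:1, d:2, e:2, f:-2; rest ⊤}
  B6:  IN={a:1, b:1, e:2; rest ⊤}  OUT={a:1, b:0, e:2; rest ⊤}
  B7:  IN={a:1, b:0, e:2; rest ⊤}  OUT={a:1, d:-3, e:2; rest ⊤}
  B8:  IN={a:1, d:-3, e:2; rest ⊤}  OUT={a:6, d:-3, e:2; rest ⊤}

Merge at B1: IN[B1] = OUT[B0] = {a: ⊤, b: ⊤, c: ⊤, d: 0, e: ⊤, f: ⊤}
Applying B1's transfer function to that IN value gives OUT[B1] (row B1 above).

Answer: {a: 0, b: ⊤, c: ⊤, d: 0, e: ⊤, f: ⊤}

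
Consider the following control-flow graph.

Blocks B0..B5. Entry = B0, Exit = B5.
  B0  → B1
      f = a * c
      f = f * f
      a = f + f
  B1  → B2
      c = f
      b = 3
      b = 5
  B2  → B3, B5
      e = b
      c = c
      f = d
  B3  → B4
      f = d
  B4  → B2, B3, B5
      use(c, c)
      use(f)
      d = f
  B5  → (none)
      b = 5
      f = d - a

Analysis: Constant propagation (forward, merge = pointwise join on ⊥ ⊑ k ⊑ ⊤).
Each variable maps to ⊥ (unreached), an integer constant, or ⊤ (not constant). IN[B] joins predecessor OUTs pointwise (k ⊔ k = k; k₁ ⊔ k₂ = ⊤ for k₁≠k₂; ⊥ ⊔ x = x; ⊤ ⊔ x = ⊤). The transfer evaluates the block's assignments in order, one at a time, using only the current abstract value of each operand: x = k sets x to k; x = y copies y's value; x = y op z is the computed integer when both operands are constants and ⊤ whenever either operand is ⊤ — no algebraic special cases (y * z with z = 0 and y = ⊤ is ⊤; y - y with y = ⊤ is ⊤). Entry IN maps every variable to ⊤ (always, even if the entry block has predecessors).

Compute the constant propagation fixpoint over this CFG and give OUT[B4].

Answer: {a: ⊤, b: 5, c: ⊤, d: ⊤, e: 5, f: ⊤}

Working:
Per-block solution:
  B0:   IN=(all ⊤)   OUT=(all ⊤)
  B1:   IN=(all ⊤)   OUT={b:5; rest ⊤}
  B2:   IN={b:5; rest ⊤}   OUT={b:5, e:5; rest ⊤}
  B3:   IN={b:5, e:5; rest ⊤}   OUT={b:5, e:5; rest ⊤}
  B4:   IN={b:5, e:5; rest ⊤}   OUT={b:5, e:5; rest ⊤}
  B5:   IN={b:5, e:5; rest ⊤}   OUT={b:5, e:5; rest ⊤}

Merge at B4: IN[B4] = OUT[B3] = {a: ⊤, b: 5, c: ⊤, d: ⊤, e: 5, f: ⊤}
Applying B4's transfer function to that IN value gives OUT[B4] (row B4 above).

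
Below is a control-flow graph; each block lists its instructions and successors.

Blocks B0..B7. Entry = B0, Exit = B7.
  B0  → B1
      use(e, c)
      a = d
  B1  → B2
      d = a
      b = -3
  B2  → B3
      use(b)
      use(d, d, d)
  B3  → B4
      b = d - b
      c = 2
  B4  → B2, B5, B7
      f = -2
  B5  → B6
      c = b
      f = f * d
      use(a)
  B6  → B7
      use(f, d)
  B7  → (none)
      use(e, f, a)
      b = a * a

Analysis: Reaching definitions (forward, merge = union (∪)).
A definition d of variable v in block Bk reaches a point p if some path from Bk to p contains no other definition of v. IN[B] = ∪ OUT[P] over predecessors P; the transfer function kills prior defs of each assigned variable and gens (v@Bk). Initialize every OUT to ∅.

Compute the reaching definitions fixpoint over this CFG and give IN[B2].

Fixpoint table:
  B0: | IN={} | OUT={a@B0}
  B1: | IN={a@B0} | OUT={a@B0, b@B1, d@B1}
  B2: | IN={a@B0, b@B1, b@B3, c@B3, d@B1, f@B4} | OUT={a@B0, b@B1, b@B3, c@B3, d@B1, f@B4}
  B3: | IN={a@B0, b@B1, b@B3, c@B3, d@B1, f@B4} | OUT={a@B0, b@B3, c@B3, d@B1, f@B4}
  B4: | IN={a@B0, b@B3, c@B3, d@B1, f@B4} | OUT={a@B0, b@B3, c@B3, d@B1, f@B4}
  B5: | IN={a@B0, b@B3, c@B3, d@B1, f@B4} | OUT={a@B0, b@B3, c@B5, d@B1, f@B5}
  B6: | IN={a@B0, b@B3, c@B5, d@B1, f@B5} | OUT={a@B0, b@B3, c@B5, d@B1, f@B5}
  B7: | IN={a@B0, b@B3, c@B3, c@B5, d@B1, f@B4, f@B5} | OUT={a@B0, b@B7, c@B3, c@B5, d@B1, f@B4, f@B5}

Merge at B2: IN[B2] = OUT[B1] ⊔ OUT[B4] = {a@B0, b@B1, b@B3, c@B3, d@B1, f@B4}

Answer: {a@B0, b@B1, b@B3, c@B3, d@B1, f@B4}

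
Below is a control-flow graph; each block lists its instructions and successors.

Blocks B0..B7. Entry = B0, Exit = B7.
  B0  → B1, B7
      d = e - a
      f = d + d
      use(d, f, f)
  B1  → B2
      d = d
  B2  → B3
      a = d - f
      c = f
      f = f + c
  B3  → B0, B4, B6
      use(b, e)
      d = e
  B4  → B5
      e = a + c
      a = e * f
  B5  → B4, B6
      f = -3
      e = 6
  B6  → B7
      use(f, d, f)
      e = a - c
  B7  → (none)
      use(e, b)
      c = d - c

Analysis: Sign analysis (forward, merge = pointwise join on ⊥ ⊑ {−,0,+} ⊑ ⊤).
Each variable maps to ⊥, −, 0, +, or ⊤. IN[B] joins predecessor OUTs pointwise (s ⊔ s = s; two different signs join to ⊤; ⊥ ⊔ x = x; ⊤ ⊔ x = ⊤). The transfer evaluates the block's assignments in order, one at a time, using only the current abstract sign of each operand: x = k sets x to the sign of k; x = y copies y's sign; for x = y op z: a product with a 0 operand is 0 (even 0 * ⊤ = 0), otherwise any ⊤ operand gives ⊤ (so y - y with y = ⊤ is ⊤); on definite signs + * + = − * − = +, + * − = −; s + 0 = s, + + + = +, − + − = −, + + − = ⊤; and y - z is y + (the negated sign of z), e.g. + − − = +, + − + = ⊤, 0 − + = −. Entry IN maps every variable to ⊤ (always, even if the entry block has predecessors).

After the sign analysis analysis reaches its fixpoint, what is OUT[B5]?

Answer: {a: ⊤, b: ⊤, c: ⊤, d: ⊤, e: +, f: -}

Working:
Fixpoint table:
  B0: | IN=(all ⊤) | OUT=(all ⊤)
  B1: | IN=(all ⊤) | OUT=(all ⊤)
  B2: | IN=(all ⊤) | OUT=(all ⊤)
  B3: | IN=(all ⊤) | OUT=(all ⊤)
  B4: | IN=(all ⊤) | OUT=(all ⊤)
  B5: | IN=(all ⊤) | OUT={e:+, f:-; rest ⊤}
  B6: | IN=(all ⊤) | OUT=(all ⊤)
  B7: | IN=(all ⊤) | OUT=(all ⊤)

Merge at B5: IN[B5] = OUT[B4] = {a: ⊤, b: ⊤, c: ⊤, d: ⊤, e: ⊤, f: ⊤}
Applying B5's transfer function to that IN value gives OUT[B5] (row B5 above).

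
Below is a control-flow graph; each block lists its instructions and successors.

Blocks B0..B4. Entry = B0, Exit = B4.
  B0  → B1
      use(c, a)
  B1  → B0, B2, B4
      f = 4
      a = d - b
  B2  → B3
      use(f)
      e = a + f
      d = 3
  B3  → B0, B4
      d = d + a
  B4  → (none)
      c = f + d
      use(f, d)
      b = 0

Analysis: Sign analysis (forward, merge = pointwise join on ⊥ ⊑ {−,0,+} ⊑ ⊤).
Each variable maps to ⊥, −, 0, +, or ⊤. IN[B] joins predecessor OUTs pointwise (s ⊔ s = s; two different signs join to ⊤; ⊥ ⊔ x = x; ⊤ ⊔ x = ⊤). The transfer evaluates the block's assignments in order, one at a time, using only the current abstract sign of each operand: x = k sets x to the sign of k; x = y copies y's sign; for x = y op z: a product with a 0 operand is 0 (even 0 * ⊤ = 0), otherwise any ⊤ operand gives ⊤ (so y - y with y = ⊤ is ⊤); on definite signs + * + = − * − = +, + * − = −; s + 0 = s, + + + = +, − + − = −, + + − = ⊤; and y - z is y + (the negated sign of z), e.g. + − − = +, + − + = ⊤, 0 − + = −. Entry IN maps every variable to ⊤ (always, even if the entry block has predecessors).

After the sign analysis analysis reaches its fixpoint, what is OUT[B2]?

Per-block solution:
  B0: | IN=(all ⊤) | OUT=(all ⊤)
  B1: | IN=(all ⊤) | OUT={f:+; rest ⊤}
  B2: | IN={f:+; rest ⊤} | OUT={d:+, f:+; rest ⊤}
  B3: | IN={d:+, f:+; rest ⊤} | OUT={f:+; rest ⊤}
  B4: | IN={f:+; rest ⊤} | OUT={b:0, f:+; rest ⊤}

Merge at B2: IN[B2] = OUT[B1] = {a: ⊤, b: ⊤, c: ⊤, d: ⊤, e: ⊤, f: +}
Applying B2's transfer function to that IN value gives OUT[B2] (row B2 above).

Answer: {a: ⊤, b: ⊤, c: ⊤, d: +, e: ⊤, f: +}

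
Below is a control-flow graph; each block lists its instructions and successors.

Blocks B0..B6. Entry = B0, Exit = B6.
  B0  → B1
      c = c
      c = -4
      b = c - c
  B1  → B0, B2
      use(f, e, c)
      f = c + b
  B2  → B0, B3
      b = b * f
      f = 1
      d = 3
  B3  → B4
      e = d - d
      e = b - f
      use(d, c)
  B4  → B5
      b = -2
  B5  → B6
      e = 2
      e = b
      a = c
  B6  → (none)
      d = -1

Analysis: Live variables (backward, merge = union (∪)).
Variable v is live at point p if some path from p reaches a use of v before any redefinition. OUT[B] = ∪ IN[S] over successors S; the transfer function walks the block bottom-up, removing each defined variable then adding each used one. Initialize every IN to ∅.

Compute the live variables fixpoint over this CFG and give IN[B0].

Answer: {c, e, f}

Working:
Converged values:
  B0:  IN={c, e, f}  OUT={b, c, e, f}
  B1:  IN={b, c, e, f}  OUT={b, c, e, f}
  B2:  IN={b, c, e, f}  OUT={b, c, d, e, f}
  B3:  IN={b, c, d, f}  OUT={c}
  B4:  IN={c}  OUT={b, c}
  B5:  IN={b, c}  OUT={}
  B6:  IN={}  OUT={}

Merge at B0: OUT[B0] = IN[B1] = {b, c, e, f}
Applying B0's transfer function to that OUT value gives IN[B0] (row B0 above).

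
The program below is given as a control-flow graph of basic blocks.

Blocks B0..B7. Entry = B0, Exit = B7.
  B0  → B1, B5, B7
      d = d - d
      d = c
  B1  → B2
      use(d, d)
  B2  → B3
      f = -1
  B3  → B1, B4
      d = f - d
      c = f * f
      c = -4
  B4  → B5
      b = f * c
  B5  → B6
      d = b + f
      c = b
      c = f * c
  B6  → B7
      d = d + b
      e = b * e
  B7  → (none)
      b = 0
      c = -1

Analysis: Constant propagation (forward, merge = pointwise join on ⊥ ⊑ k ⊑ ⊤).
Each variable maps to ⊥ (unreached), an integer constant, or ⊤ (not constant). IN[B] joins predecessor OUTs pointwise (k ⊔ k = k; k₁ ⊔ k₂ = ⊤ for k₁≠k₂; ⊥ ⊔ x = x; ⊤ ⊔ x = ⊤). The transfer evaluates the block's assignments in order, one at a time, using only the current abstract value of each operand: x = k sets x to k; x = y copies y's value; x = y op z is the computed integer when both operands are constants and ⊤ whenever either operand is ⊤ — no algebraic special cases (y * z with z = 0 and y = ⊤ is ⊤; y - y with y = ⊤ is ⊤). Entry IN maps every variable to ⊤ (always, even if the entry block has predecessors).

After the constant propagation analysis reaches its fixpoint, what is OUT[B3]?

Answer: {a: ⊤, b: ⊤, c: -4, d: ⊤, e: ⊤, f: -1}

Derivation:
Per-block solution:
  B0: | IN=(all ⊤) | OUT=(all ⊤)
  B1: | IN=(all ⊤) | OUT=(all ⊤)
  B2: | IN=(all ⊤) | OUT={f:-1; rest ⊤}
  B3: | IN={f:-1; rest ⊤} | OUT={c:-4, f:-1; rest ⊤}
  B4: | IN={c:-4, f:-1; rest ⊤} | OUT={b:4, c:-4, f:-1; rest ⊤}
  B5: | IN=(all ⊤) | OUT=(all ⊤)
  B6: | IN=(all ⊤) | OUT=(all ⊤)
  B7: | IN=(all ⊤) | OUT={b:0, c:-1; rest ⊤}

Merge at B3: IN[B3] = OUT[B2] = {a: ⊤, b: ⊤, c: ⊤, d: ⊤, e: ⊤, f: -1}
Applying B3's transfer function to that IN value gives OUT[B3] (row B3 above).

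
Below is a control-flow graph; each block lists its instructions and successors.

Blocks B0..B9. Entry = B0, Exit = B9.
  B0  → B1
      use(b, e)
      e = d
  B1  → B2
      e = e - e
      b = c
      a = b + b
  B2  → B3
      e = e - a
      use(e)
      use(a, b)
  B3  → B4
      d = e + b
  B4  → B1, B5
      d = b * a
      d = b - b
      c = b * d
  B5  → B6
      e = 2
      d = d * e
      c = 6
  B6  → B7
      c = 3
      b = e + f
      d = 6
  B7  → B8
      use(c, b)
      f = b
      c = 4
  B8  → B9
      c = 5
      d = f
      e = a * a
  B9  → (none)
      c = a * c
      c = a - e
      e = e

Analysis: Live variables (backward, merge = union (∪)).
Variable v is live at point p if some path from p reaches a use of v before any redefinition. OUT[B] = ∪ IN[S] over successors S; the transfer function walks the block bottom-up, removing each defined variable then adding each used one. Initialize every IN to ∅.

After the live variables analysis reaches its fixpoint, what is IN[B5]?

Answer: {a, d, f}

Working:
Fixpoint table:
  B0:   IN={b, c, d, e, f}   OUT={c, e, f}
  B1:   IN={c, e, f}   OUT={a, b, e, f}
  B2:   IN={a, b, e, f}   OUT={a, b, e, f}
  B3:   IN={a, b, e, f}   OUT={a, b, e, f}
  B4:   IN={a, b, e, f}   OUT={a, c, d, e, f}
  B5:   IN={a, d, f}   OUT={a, e, f}
  B6:   IN={a, e, f}   OUT={a, b, c}
  B7:   IN={a, b, c}   OUT={a, f}
  B8:   IN={a, f}   OUT={a, c, e}
  B9:   IN={a, c, e}   OUT={}

Merge at B5: OUT[B5] = IN[B6] = {a, e, f}
Applying B5's transfer function to that OUT value gives IN[B5] (row B5 above).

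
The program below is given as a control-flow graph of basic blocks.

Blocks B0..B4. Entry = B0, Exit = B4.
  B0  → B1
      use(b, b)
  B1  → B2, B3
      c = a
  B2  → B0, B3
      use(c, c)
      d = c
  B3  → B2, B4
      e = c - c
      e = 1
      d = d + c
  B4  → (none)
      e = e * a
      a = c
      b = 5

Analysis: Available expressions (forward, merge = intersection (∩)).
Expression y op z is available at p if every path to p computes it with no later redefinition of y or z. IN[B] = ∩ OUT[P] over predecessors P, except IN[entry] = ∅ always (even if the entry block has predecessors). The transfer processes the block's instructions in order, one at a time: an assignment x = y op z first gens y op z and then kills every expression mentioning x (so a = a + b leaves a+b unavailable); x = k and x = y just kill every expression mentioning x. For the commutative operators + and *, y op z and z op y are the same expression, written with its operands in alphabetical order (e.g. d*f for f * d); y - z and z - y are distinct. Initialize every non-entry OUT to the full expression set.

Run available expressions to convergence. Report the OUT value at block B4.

Per-block solution:
  B0:  IN={}  OUT={}
  B1:  IN={}  OUT={}
  B2:  IN={}  OUT={}
  B3:  IN={}  OUT={c-c}
  B4:  IN={c-c}  OUT={c-c}

Merge at B4: IN[B4] = OUT[B3] = {c-c}
Applying B4's transfer function to that IN value gives OUT[B4] (row B4 above).

Answer: {c-c}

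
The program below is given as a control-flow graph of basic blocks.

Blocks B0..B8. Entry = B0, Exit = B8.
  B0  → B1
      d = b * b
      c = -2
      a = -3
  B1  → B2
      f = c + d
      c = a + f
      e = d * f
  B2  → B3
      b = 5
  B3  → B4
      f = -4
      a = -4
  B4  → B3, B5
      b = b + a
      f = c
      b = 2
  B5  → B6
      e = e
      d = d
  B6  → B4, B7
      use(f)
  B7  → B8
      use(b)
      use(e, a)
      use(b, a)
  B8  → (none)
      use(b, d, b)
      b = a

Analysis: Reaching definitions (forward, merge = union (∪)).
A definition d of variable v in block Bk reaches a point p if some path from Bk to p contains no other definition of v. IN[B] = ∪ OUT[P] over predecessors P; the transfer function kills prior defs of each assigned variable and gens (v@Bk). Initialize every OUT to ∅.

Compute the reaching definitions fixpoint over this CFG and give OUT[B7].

Answer: {a@B3, b@B4, c@B1, d@B5, e@B5, f@B4}

Trace:
Fixpoint table:
  B0:   IN={}   OUT={a@B0, c@B0, d@B0}
  B1:   IN={a@B0, c@B0, d@B0}   OUT={a@B0, c@B1, d@B0, e@B1, f@B1}
  B2:   IN={a@B0, c@B1, d@B0, e@B1, f@B1}   OUT={a@B0, b@B2, c@B1, d@B0, e@B1, f@B1}
  B3:   IN={a@B0, a@B3, b@B2, b@B4, c@B1, d@B0, d@B5, e@B1, e@B5, f@B1, f@B4}   OUT={a@B3, b@B2, b@B4, c@B1, d@B0, d@B5, e@B1, e@B5, f@B3}
  B4:   IN={a@B3, b@B2, b@B4, c@B1, d@B0, d@B5, e@B1, e@B5, f@B3, f@B4}   OUT={a@B3, b@B4, c@B1, d@B0, d@B5, e@B1, e@B5, f@B4}
  B5:   IN={a@B3, b@B4, c@B1, d@B0, d@B5, e@B1, e@B5, f@B4}   OUT={a@B3, b@B4, c@B1, d@B5, e@B5, f@B4}
  B6:   IN={a@B3, b@B4, c@B1, d@B5, e@B5, f@B4}   OUT={a@B3, b@B4, c@B1, d@B5, e@B5, f@B4}
  B7:   IN={a@B3, b@B4, c@B1, d@B5, e@B5, f@B4}   OUT={a@B3, b@B4, c@B1, d@B5, e@B5, f@B4}
  B8:   IN={a@B3, b@B4, c@B1, d@B5, e@B5, f@B4}   OUT={a@B3, b@B8, c@B1, d@B5, e@B5, f@B4}

Merge at B7: IN[B7] = OUT[B6] = {a@B3, b@B4, c@B1, d@B5, e@B5, f@B4}
Applying B7's transfer function to that IN value gives OUT[B7] (row B7 above).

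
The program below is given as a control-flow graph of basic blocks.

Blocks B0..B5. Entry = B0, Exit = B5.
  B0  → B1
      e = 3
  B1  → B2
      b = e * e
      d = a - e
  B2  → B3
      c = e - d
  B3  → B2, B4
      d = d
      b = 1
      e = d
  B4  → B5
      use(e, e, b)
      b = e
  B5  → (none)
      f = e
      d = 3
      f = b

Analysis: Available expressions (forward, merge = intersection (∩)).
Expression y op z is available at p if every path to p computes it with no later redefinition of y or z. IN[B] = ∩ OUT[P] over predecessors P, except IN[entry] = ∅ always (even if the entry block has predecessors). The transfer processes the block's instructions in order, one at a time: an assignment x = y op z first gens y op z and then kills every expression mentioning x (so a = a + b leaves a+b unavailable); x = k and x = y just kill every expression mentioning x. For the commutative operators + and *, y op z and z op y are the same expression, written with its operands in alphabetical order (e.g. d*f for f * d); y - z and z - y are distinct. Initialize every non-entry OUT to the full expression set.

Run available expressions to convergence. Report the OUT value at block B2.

Fixpoint table:
  B0:   IN={}   OUT={}
  B1:   IN={}   OUT={a-e, e*e}
  B2:   IN={}   OUT={e-d}
  B3:   IN={e-d}   OUT={}
  B4:   IN={}   OUT={}
  B5:   IN={}   OUT={}

Merge at B2: IN[B2] = OUT[B1] ∩ OUT[B3] = {}
Applying B2's transfer function to that IN value gives OUT[B2] (row B2 above).

Answer: {e-d}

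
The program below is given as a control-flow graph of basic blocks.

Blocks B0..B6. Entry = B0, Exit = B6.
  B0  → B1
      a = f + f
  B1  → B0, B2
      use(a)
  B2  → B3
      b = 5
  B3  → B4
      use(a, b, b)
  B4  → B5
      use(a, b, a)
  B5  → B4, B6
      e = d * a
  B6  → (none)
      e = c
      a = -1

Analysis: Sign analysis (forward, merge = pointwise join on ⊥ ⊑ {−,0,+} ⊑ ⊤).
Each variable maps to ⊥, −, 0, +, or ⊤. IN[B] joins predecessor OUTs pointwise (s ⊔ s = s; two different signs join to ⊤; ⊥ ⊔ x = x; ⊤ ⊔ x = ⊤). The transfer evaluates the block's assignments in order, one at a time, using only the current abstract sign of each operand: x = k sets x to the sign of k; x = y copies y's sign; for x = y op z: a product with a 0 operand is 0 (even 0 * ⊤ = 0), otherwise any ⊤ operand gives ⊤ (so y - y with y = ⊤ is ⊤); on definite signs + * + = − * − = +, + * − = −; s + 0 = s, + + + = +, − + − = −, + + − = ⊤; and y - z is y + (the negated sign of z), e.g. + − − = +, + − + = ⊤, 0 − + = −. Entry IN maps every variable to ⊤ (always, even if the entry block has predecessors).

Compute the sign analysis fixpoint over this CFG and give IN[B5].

Per-block solution:
  B0:  IN=(all ⊤)  OUT=(all ⊤)
  B1:  IN=(all ⊤)  OUT=(all ⊤)
  B2:  IN=(all ⊤)  OUT={b:+; rest ⊤}
  B3:  IN={b:+; rest ⊤}  OUT={b:+; rest ⊤}
  B4:  IN={b:+; rest ⊤}  OUT={b:+; rest ⊤}
  B5:  IN={b:+; rest ⊤}  OUT={b:+; rest ⊤}
  B6:  IN={b:+; rest ⊤}  OUT={a:-, b:+; rest ⊤}

Merge at B5: IN[B5] = OUT[B4] = {a: ⊤, b: +, c: ⊤, d: ⊤, e: ⊤, f: ⊤}

Answer: {a: ⊤, b: +, c: ⊤, d: ⊤, e: ⊤, f: ⊤}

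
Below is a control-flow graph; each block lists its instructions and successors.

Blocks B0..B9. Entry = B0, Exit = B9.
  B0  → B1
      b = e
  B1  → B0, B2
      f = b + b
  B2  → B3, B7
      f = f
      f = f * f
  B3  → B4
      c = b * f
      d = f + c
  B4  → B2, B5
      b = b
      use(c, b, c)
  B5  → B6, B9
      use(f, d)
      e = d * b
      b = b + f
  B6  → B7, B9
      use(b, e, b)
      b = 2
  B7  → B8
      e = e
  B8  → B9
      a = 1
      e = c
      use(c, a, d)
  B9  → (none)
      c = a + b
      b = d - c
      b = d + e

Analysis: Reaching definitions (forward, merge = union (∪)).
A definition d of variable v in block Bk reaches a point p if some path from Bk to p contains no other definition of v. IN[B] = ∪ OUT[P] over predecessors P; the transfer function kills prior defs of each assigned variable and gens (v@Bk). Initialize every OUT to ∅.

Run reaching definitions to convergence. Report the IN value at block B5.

Answer: {b@B4, c@B3, d@B3, f@B2}

Working:
Fixpoint table:
  B0: | IN={b@B0, f@B1} | OUT={b@B0, f@B1}
  B1: | IN={b@B0, f@B1} | OUT={b@B0, f@B1}
  B2: | IN={b@B0, b@B4, c@B3, d@B3, f@B1, f@B2} | OUT={b@B0, b@B4, c@B3, d@B3, f@B2}
  B3: | IN={b@B0, b@B4, c@B3, d@B3, f@B2} | OUT={b@B0, b@B4, c@B3, d@B3, f@B2}
  B4: | IN={b@B0, b@B4, c@B3, d@B3, f@B2} | OUT={b@B4, c@B3, d@B3, f@B2}
  B5: | IN={b@B4, c@B3, d@B3, f@B2} | OUT={b@B5, c@B3, d@B3, e@B5, f@B2}
  B6: | IN={b@B5, c@B3, d@B3, e@B5, f@B2} | OUT={b@B6, c@B3, d@B3, e@B5, f@B2}
  B7: | IN={b@B0, b@B4, b@B6, c@B3, d@B3, e@B5, f@B2} | OUT={b@B0, b@B4, b@B6, c@B3, d@B3, e@B7, f@B2}
  B8: | IN={b@B0, b@B4, b@B6, c@B3, d@B3, e@B7, f@B2} | OUT={a@B8, b@B0, b@B4, b@B6, c@B3, d@B3, e@B8, f@B2}
  B9: | IN={a@B8, b@B0, b@B4, b@B5, b@B6, c@B3, d@B3, e@B5, e@B8, f@B2} | OUT={a@B8, b@B9, c@B9, d@B3, e@B5, e@B8, f@B2}

Merge at B5: IN[B5] = OUT[B4] = {b@B4, c@B3, d@B3, f@B2}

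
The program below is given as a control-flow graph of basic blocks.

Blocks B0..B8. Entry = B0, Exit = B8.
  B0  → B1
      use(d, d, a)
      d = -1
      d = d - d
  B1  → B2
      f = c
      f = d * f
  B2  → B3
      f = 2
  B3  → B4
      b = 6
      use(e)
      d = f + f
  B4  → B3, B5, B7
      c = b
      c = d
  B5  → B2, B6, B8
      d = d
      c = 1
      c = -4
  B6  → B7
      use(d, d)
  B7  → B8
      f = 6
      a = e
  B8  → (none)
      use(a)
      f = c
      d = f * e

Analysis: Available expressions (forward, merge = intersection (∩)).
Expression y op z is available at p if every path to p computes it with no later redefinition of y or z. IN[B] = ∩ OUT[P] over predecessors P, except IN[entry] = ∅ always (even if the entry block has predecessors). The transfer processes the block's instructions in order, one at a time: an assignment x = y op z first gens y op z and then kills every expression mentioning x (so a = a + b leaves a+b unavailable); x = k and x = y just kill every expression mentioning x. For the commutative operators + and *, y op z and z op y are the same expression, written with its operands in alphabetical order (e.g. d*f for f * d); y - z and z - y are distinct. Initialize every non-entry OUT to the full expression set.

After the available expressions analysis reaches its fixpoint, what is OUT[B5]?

Per-block solution:
  B0: | IN={} | OUT={}
  B1: | IN={} | OUT={}
  B2: | IN={} | OUT={}
  B3: | IN={} | OUT={f+f}
  B4: | IN={f+f} | OUT={f+f}
  B5: | IN={f+f} | OUT={f+f}
  B6: | IN={f+f} | OUT={f+f}
  B7: | IN={f+f} | OUT={}
  B8: | IN={} | OUT={e*f}

Merge at B5: IN[B5] = OUT[B4] = {f+f}
Applying B5's transfer function to that IN value gives OUT[B5] (row B5 above).

Answer: {f+f}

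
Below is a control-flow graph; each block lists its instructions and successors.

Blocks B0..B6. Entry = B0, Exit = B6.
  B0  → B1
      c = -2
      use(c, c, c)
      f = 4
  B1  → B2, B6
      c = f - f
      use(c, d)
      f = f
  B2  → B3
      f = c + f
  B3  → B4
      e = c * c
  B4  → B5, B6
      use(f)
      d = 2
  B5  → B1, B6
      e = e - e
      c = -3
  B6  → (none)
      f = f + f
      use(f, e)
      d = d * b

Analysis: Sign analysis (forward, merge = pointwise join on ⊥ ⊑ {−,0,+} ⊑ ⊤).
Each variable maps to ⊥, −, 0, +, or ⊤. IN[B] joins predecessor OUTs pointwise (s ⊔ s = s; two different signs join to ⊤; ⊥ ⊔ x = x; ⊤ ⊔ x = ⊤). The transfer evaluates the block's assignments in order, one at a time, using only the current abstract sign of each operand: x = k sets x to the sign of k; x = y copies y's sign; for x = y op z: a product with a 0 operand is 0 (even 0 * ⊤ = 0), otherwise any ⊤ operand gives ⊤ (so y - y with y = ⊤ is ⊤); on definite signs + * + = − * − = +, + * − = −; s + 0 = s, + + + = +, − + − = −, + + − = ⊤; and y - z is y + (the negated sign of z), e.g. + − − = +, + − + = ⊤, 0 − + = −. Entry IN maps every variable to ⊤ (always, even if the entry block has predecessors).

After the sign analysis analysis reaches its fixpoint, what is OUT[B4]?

Converged values:
  B0: | IN=(all ⊤) | OUT={c:-, f:+; rest ⊤}
  B1: | IN={c:-; rest ⊤} | OUT=(all ⊤)
  B2: | IN=(all ⊤) | OUT=(all ⊤)
  B3: | IN=(all ⊤) | OUT=(all ⊤)
  B4: | IN=(all ⊤) | OUT={d:+; rest ⊤}
  B5: | IN={d:+; rest ⊤} | OUT={c:-, d:+; rest ⊤}
  B6: | IN=(all ⊤) | OUT=(all ⊤)

Merge at B4: IN[B4] = OUT[B3] = {a: ⊤, b: ⊤, c: ⊤, d: ⊤, e: ⊤, f: ⊤}
Applying B4's transfer function to that IN value gives OUT[B4] (row B4 above).

Answer: {a: ⊤, b: ⊤, c: ⊤, d: +, e: ⊤, f: ⊤}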